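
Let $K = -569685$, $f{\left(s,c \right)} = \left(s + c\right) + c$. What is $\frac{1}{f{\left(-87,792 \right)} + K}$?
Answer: $- \frac{1}{568188} \approx -1.76 \cdot 10^{-6}$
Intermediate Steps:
$f{\left(s,c \right)} = s + 2 c$ ($f{\left(s,c \right)} = \left(c + s\right) + c = s + 2 c$)
$\frac{1}{f{\left(-87,792 \right)} + K} = \frac{1}{\left(-87 + 2 \cdot 792\right) - 569685} = \frac{1}{\left(-87 + 1584\right) - 569685} = \frac{1}{1497 - 569685} = \frac{1}{-568188} = - \frac{1}{568188}$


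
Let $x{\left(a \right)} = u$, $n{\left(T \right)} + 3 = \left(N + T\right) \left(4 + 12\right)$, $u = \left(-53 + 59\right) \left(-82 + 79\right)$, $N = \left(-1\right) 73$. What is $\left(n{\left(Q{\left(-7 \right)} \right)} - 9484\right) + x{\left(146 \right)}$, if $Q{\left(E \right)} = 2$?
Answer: $-10641$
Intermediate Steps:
$N = -73$
$u = -18$ ($u = 6 \left(-3\right) = -18$)
$n{\left(T \right)} = -1171 + 16 T$ ($n{\left(T \right)} = -3 + \left(-73 + T\right) \left(4 + 12\right) = -3 + \left(-73 + T\right) 16 = -3 + \left(-1168 + 16 T\right) = -1171 + 16 T$)
$x{\left(a \right)} = -18$
$\left(n{\left(Q{\left(-7 \right)} \right)} - 9484\right) + x{\left(146 \right)} = \left(\left(-1171 + 16 \cdot 2\right) - 9484\right) - 18 = \left(\left(-1171 + 32\right) - 9484\right) - 18 = \left(-1139 - 9484\right) - 18 = -10623 - 18 = -10641$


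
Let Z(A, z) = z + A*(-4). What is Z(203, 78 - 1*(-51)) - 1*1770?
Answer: -2453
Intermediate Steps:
Z(A, z) = z - 4*A
Z(203, 78 - 1*(-51)) - 1*1770 = ((78 - 1*(-51)) - 4*203) - 1*1770 = ((78 + 51) - 812) - 1770 = (129 - 812) - 1770 = -683 - 1770 = -2453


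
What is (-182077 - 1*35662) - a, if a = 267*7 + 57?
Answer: -219665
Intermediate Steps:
a = 1926 (a = 1869 + 57 = 1926)
(-182077 - 1*35662) - a = (-182077 - 1*35662) - 1*1926 = (-182077 - 35662) - 1926 = -217739 - 1926 = -219665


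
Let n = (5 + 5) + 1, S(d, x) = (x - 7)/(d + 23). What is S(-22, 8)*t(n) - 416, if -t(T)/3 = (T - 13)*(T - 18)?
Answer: -458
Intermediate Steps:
S(d, x) = (-7 + x)/(23 + d)
n = 11 (n = 10 + 1 = 11)
t(T) = -3*(-18 + T)*(-13 + T) (t(T) = -3*(T - 13)*(T - 18) = -3*(-13 + T)*(-18 + T) = -3*(-18 + T)*(-13 + T))
S(-22, 8)*t(n) - 416 = ((-7 + 8)/(23 - 22))*(-702 - 3*11² + 93*11) - 416 = (1/1)*(-702 - 3*121 + 1023) - 416 = (1*1)*(-702 - 363 + 1023) - 416 = 1*(-42) - 416 = -42 - 416 = -458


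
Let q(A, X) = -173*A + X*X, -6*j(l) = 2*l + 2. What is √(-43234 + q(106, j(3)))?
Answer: 2*I*√138533/3 ≈ 248.13*I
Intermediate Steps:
j(l) = -⅓ - l/3 (j(l) = -(2*l + 2)/6 = -(2 + 2*l)/6 = -⅓ - l/3)
q(A, X) = X² - 173*A (q(A, X) = -173*A + X² = X² - 173*A)
√(-43234 + q(106, j(3))) = √(-43234 + ((-⅓ - ⅓*3)² - 173*106)) = √(-43234 + ((-⅓ - 1)² - 18338)) = √(-43234 + ((-4/3)² - 18338)) = √(-43234 + (16/9 - 18338)) = √(-43234 - 165026/9) = √(-554132/9) = 2*I*√138533/3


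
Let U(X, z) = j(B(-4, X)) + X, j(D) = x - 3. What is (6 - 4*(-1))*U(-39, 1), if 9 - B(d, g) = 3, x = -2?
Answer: -440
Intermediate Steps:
B(d, g) = 6 (B(d, g) = 9 - 1*3 = 9 - 3 = 6)
j(D) = -5 (j(D) = -2 - 3 = -5)
U(X, z) = -5 + X
(6 - 4*(-1))*U(-39, 1) = (6 - 4*(-1))*(-5 - 39) = (6 + 4)*(-44) = 10*(-44) = -440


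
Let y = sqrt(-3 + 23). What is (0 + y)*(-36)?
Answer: -72*sqrt(5) ≈ -161.00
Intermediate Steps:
y = 2*sqrt(5) (y = sqrt(20) = 2*sqrt(5) ≈ 4.4721)
(0 + y)*(-36) = (0 + 2*sqrt(5))*(-36) = (2*sqrt(5))*(-36) = -72*sqrt(5)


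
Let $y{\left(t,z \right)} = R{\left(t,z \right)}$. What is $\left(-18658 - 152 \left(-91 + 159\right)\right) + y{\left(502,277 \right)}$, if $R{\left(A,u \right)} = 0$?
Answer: $-28994$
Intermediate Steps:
$y{\left(t,z \right)} = 0$
$\left(-18658 - 152 \left(-91 + 159\right)\right) + y{\left(502,277 \right)} = \left(-18658 - 152 \left(-91 + 159\right)\right) + 0 = \left(-18658 - 10336\right) + 0 = -28994 + 0 = -28994$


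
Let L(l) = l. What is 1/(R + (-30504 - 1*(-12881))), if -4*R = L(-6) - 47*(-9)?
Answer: -4/70909 ≈ -5.6410e-5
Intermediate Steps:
R = -417/4 (R = -(-6 - 47*(-9))/4 = -(-6 + 423)/4 = -¼*417 = -417/4 ≈ -104.25)
1/(R + (-30504 - 1*(-12881))) = 1/(-417/4 + (-30504 - 1*(-12881))) = 1/(-417/4 + (-30504 + 12881)) = 1/(-417/4 - 17623) = 1/(-70909/4) = -4/70909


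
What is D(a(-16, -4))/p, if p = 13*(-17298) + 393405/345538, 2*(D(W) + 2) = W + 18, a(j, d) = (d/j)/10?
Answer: -1900459/60942838280 ≈ -3.1184e-5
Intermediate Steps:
a(j, d) = d/(10*j) (a(j, d) = (d/j)*(⅒) = d/(10*j))
D(W) = 7 + W/2 (D(W) = -2 + (W + 18)/2 = -2 + (18 + W)/2 = -2 + (9 + W/2) = 7 + W/2)
p = -77702118807/345538 (p = -224874 + 393405*(1/345538) = -224874 + 393405/345538 = -77702118807/345538 ≈ -2.2487e+5)
D(a(-16, -4))/p = (7 + ((⅒)*(-4)/(-16))/2)/(-77702118807/345538) = (7 + ((⅒)*(-4)*(-1/16))/2)*(-345538/77702118807) = (7 + (½)*(1/40))*(-345538/77702118807) = (7 + 1/80)*(-345538/77702118807) = (561/80)*(-345538/77702118807) = -1900459/60942838280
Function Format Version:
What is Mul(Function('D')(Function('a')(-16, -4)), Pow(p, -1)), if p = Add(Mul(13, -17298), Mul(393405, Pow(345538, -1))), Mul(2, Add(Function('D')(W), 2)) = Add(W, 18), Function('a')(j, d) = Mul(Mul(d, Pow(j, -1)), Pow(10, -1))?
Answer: Rational(-1900459, 60942838280) ≈ -3.1184e-5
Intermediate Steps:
Function('a')(j, d) = Mul(Rational(1, 10), d, Pow(j, -1)) (Function('a')(j, d) = Mul(Mul(d, Pow(j, -1)), Rational(1, 10)) = Mul(Rational(1, 10), d, Pow(j, -1)))
Function('D')(W) = Add(7, Mul(Rational(1, 2), W)) (Function('D')(W) = Add(-2, Mul(Rational(1, 2), Add(W, 18))) = Add(-2, Mul(Rational(1, 2), Add(18, W))) = Add(-2, Add(9, Mul(Rational(1, 2), W))) = Add(7, Mul(Rational(1, 2), W)))
p = Rational(-77702118807, 345538) (p = Add(-224874, Mul(393405, Rational(1, 345538))) = Add(-224874, Rational(393405, 345538)) = Rational(-77702118807, 345538) ≈ -2.2487e+5)
Mul(Function('D')(Function('a')(-16, -4)), Pow(p, -1)) = Mul(Add(7, Mul(Rational(1, 2), Mul(Rational(1, 10), -4, Pow(-16, -1)))), Pow(Rational(-77702118807, 345538), -1)) = Mul(Add(7, Mul(Rational(1, 2), Mul(Rational(1, 10), -4, Rational(-1, 16)))), Rational(-345538, 77702118807)) = Mul(Add(7, Mul(Rational(1, 2), Rational(1, 40))), Rational(-345538, 77702118807)) = Mul(Add(7, Rational(1, 80)), Rational(-345538, 77702118807)) = Mul(Rational(561, 80), Rational(-345538, 77702118807)) = Rational(-1900459, 60942838280)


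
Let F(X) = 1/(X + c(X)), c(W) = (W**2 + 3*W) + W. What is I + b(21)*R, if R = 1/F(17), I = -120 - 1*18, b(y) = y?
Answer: 7716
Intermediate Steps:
c(W) = W**2 + 4*W
F(X) = 1/(X + X*(4 + X))
I = -138 (I = -120 - 18 = -138)
R = 374 (R = 1/(1/(17*(5 + 17))) = 1/((1/17)/22) = 1/((1/17)*(1/22)) = 1/(1/374) = 374)
I + b(21)*R = -138 + 21*374 = -138 + 7854 = 7716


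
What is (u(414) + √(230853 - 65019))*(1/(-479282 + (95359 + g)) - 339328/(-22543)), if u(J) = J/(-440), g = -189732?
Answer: -40294036528479/2845019026300 + 583971543891*√18426/12931904665 ≈ 6115.6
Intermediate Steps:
u(J) = -J/440 (u(J) = J*(-1/440) = -J/440)
(u(414) + √(230853 - 65019))*(1/(-479282 + (95359 + g)) - 339328/(-22543)) = (-1/440*414 + √(230853 - 65019))*(1/(-479282 + (95359 - 189732)) - 339328/(-22543)) = (-207/220 + √165834)*(1/(-479282 - 94373) - 339328*(-1/22543)) = (-207/220 + 3*√18426)*(1/(-573655) + 339328/22543) = (-207/220 + 3*√18426)*(-1/573655 + 339328/22543) = (-207/220 + 3*√18426)*(194657181297/12931904665) = -40294036528479/2845019026300 + 583971543891*√18426/12931904665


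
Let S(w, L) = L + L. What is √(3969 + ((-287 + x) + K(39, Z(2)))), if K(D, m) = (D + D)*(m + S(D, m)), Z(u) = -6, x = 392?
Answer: √2670 ≈ 51.672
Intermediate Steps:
S(w, L) = 2*L
K(D, m) = 6*D*m (K(D, m) = (D + D)*(m + 2*m) = (2*D)*(3*m) = 6*D*m)
√(3969 + ((-287 + x) + K(39, Z(2)))) = √(3969 + ((-287 + 392) + 6*39*(-6))) = √(3969 + (105 - 1404)) = √(3969 - 1299) = √2670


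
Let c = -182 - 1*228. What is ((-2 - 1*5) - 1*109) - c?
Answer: 294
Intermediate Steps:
c = -410 (c = -182 - 228 = -410)
((-2 - 1*5) - 1*109) - c = ((-2 - 1*5) - 1*109) - 1*(-410) = ((-2 - 5) - 109) + 410 = (-7 - 109) + 410 = -116 + 410 = 294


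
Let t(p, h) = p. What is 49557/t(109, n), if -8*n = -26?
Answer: 49557/109 ≈ 454.65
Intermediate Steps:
n = 13/4 (n = -⅛*(-26) = 13/4 ≈ 3.2500)
49557/t(109, n) = 49557/109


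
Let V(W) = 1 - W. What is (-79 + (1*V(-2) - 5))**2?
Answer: 6561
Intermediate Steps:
(-79 + (1*V(-2) - 5))**2 = (-79 + (1*(1 - 1*(-2)) - 5))**2 = (-79 + (1*(1 + 2) - 5))**2 = (-79 + (1*3 - 5))**2 = (-79 + (3 - 5))**2 = (-79 - 2)**2 = (-81)**2 = 6561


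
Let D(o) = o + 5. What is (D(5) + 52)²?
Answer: 3844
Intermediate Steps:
D(o) = 5 + o
(D(5) + 52)² = ((5 + 5) + 52)² = (10 + 52)² = 62² = 3844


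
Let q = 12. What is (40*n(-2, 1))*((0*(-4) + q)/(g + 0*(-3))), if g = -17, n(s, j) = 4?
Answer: -1920/17 ≈ -112.94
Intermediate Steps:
(40*n(-2, 1))*((0*(-4) + q)/(g + 0*(-3))) = (40*4)*((0*(-4) + 12)/(-17 + 0*(-3))) = 160*((0 + 12)/(-17 + 0)) = 160*(12/(-17)) = 160*(12*(-1/17)) = 160*(-12/17) = -1920/17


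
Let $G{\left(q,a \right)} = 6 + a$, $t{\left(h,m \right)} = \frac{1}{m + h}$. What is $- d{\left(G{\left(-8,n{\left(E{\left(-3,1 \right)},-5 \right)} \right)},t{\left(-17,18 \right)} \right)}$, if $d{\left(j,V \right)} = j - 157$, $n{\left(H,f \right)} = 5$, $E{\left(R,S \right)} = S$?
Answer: $146$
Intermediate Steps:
$t{\left(h,m \right)} = \frac{1}{h + m}$
$d{\left(j,V \right)} = -157 + j$ ($d{\left(j,V \right)} = j - 157 = -157 + j$)
$- d{\left(G{\left(-8,n{\left(E{\left(-3,1 \right)},-5 \right)} \right)},t{\left(-17,18 \right)} \right)} = - (-157 + \left(6 + 5\right)) = - (-157 + 11) = \left(-1\right) \left(-146\right) = 146$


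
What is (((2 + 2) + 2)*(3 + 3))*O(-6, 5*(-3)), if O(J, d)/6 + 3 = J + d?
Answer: -5184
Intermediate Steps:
O(J, d) = -18 + 6*J + 6*d (O(J, d) = -18 + 6*(J + d) = -18 + (6*J + 6*d) = -18 + 6*J + 6*d)
(((2 + 2) + 2)*(3 + 3))*O(-6, 5*(-3)) = (((2 + 2) + 2)*(3 + 3))*(-18 + 6*(-6) + 6*(5*(-3))) = ((4 + 2)*6)*(-18 - 36 + 6*(-15)) = (6*6)*(-18 - 36 - 90) = 36*(-144) = -5184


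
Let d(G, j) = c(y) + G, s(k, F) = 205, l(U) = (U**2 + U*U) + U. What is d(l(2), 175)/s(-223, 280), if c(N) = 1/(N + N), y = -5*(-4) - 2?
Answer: 361/7380 ≈ 0.048916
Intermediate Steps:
l(U) = U + 2*U**2 (l(U) = (U**2 + U**2) + U = 2*U**2 + U = U + 2*U**2)
y = 18 (y = 20 - 2 = 18)
c(N) = 1/(2*N)
d(G, j) = 1/36 + G (d(G, j) = (1/2)/18 + G = (1/2)*(1/18) + G = 1/36 + G)
d(l(2), 175)/s(-223, 280) = (1/36 + 2*(1 + 2*2))/205 = (1/36 + 2*(1 + 4))*(1/205) = (1/36 + 2*5)*(1/205) = (1/36 + 10)*(1/205) = (361/36)*(1/205) = 361/7380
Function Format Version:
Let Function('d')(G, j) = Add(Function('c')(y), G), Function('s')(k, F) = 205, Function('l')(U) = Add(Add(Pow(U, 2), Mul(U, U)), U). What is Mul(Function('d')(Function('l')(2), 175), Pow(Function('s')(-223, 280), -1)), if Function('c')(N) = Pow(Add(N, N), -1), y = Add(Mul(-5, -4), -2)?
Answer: Rational(361, 7380) ≈ 0.048916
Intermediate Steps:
Function('l')(U) = Add(U, Mul(2, Pow(U, 2))) (Function('l')(U) = Add(Add(Pow(U, 2), Pow(U, 2)), U) = Add(Mul(2, Pow(U, 2)), U) = Add(U, Mul(2, Pow(U, 2))))
y = 18 (y = Add(20, -2) = 18)
Function('c')(N) = Mul(Rational(1, 2), Pow(N, -1)) (Function('c')(N) = Pow(Mul(2, N), -1) = Mul(Rational(1, 2), Pow(N, -1)))
Function('d')(G, j) = Add(Rational(1, 36), G) (Function('d')(G, j) = Add(Mul(Rational(1, 2), Pow(18, -1)), G) = Add(Mul(Rational(1, 2), Rational(1, 18)), G) = Add(Rational(1, 36), G))
Mul(Function('d')(Function('l')(2), 175), Pow(Function('s')(-223, 280), -1)) = Mul(Add(Rational(1, 36), Mul(2, Add(1, Mul(2, 2)))), Pow(205, -1)) = Mul(Add(Rational(1, 36), Mul(2, Add(1, 4))), Rational(1, 205)) = Mul(Add(Rational(1, 36), Mul(2, 5)), Rational(1, 205)) = Mul(Add(Rational(1, 36), 10), Rational(1, 205)) = Mul(Rational(361, 36), Rational(1, 205)) = Rational(361, 7380)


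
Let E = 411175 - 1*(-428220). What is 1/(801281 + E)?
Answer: 1/1640676 ≈ 6.0951e-7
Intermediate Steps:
E = 839395 (E = 411175 + 428220 = 839395)
1/(801281 + E) = 1/(801281 + 839395) = 1/1640676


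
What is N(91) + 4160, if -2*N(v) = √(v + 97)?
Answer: 4160 - √47 ≈ 4153.1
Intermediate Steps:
N(v) = -√(97 + v)/2 (N(v) = -√(v + 97)/2 = -√(97 + v)/2)
N(91) + 4160 = -√(97 + 91)/2 + 4160 = -√47 + 4160 = 4160 - √47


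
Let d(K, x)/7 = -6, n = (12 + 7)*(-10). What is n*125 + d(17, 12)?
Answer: -23792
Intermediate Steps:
n = -190 (n = 19*(-10) = -190)
d(K, x) = -42 (d(K, x) = 7*(-6) = -42)
n*125 + d(17, 12) = -190*125 - 42 = -23750 - 42 = -23792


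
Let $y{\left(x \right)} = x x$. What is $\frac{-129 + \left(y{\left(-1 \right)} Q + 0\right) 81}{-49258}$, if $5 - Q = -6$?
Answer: $- \frac{381}{24629} \approx -0.01547$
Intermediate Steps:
$Q = 11$ ($Q = 5 - -6 = 5 + 6 = 11$)
$y{\left(x \right)} = x^{2}$
$\frac{-129 + \left(y{\left(-1 \right)} Q + 0\right) 81}{-49258} = \frac{-129 + \left(\left(-1\right)^{2} \cdot 11 + 0\right) 81}{-49258} = \left(-129 + \left(1 \cdot 11 + 0\right) 81\right) \left(- \frac{1}{49258}\right) = \left(-129 + \left(11 + 0\right) 81\right) \left(- \frac{1}{49258}\right) = \left(-129 + 11 \cdot 81\right) \left(- \frac{1}{49258}\right) = \left(-129 + 891\right) \left(- \frac{1}{49258}\right) = 762 \left(- \frac{1}{49258}\right) = - \frac{381}{24629}$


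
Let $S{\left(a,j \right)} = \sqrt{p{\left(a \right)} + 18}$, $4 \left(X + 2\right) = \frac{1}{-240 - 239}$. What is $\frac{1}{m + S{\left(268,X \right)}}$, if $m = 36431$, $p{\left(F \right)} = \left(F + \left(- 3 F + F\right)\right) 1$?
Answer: $\frac{36431}{1327218011} - \frac{5 i \sqrt{10}}{1327218011} \approx 2.7449 \cdot 10^{-5} - 1.1913 \cdot 10^{-8} i$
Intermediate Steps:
$X = - \frac{3833}{1916}$ ($X = -2 + \frac{1}{4 \left(-240 - 239\right)} = -2 + \frac{1}{4 \left(-479\right)} = -2 + \frac{1}{4} \left(- \frac{1}{479}\right) = -2 - \frac{1}{1916} = - \frac{3833}{1916} \approx -2.0005$)
$p{\left(F \right)} = - F$ ($p{\left(F \right)} = \left(F - 2 F\right) 1 = - F 1 = - F$)
$S{\left(a,j \right)} = \sqrt{18 - a}$ ($S{\left(a,j \right)} = \sqrt{- a + 18} = \sqrt{18 - a}$)
$\frac{1}{m + S{\left(268,X \right)}} = \frac{1}{36431 + \sqrt{18 - 268}} = \frac{1}{36431 + \sqrt{-250}} = \frac{1}{36431 + 5 i \sqrt{10}}$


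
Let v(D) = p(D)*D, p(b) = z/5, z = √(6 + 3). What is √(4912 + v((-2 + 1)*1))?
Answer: √122785/5 ≈ 70.081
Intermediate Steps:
z = 3 (z = √9 = 3)
p(b) = ⅗ (p(b) = 3/5 = 3*(⅕) = ⅗)
v(D) = 3*D/5
√(4912 + v((-2 + 1)*1)) = √(4912 + 3*((-2 + 1)*1)/5) = √(4912 + 3*(-1*1)/5) = √(4912 + (⅗)*(-1)) = √(4912 - ⅗) = √(24557/5) = √122785/5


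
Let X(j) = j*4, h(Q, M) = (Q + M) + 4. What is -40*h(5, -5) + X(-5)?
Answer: -180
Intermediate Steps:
h(Q, M) = 4 + M + Q (h(Q, M) = (M + Q) + 4 = 4 + M + Q)
X(j) = 4*j
-40*h(5, -5) + X(-5) = -40*(4 - 5 + 5) + 4*(-5) = -40*4 - 20 = -160 - 20 = -180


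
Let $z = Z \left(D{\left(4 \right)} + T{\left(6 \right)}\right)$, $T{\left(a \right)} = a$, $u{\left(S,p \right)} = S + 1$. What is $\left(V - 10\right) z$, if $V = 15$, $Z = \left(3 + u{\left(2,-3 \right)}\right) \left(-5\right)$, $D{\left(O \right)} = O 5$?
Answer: $-3900$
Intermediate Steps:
$u{\left(S,p \right)} = 1 + S$
$D{\left(O \right)} = 5 O$
$Z = -30$ ($Z = \left(3 + \left(1 + 2\right)\right) \left(-5\right) = \left(3 + 3\right) \left(-5\right) = 6 \left(-5\right) = -30$)
$z = -780$ ($z = - 30 \left(5 \cdot 4 + 6\right) = - 30 \left(20 + 6\right) = \left(-30\right) 26 = -780$)
$\left(V - 10\right) z = \left(15 - 10\right) \left(-780\right) = 5 \left(-780\right) = -3900$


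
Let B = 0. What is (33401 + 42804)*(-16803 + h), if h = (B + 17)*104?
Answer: -1145742175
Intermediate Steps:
h = 1768 (h = (0 + 17)*104 = 17*104 = 1768)
(33401 + 42804)*(-16803 + h) = (33401 + 42804)*(-16803 + 1768) = 76205*(-15035) = -1145742175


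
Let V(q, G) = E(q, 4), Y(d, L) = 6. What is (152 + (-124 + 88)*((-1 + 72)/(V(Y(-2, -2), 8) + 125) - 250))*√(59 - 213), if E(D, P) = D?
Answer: 1196356*I*√154/131 ≈ 1.1333e+5*I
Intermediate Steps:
V(q, G) = q
(152 + (-124 + 88)*((-1 + 72)/(V(Y(-2, -2), 8) + 125) - 250))*√(59 - 213) = (152 + (-124 + 88)*((-1 + 72)/(6 + 125) - 250))*√(59 - 213) = (152 - 36*(71/131 - 250))*√(-154) = (152 - 36*(71*(1/131) - 250))*(I*√154) = (152 - 36*(71/131 - 250))*(I*√154) = (152 - 36*(-32679/131))*(I*√154) = (152 + 1176444/131)*(I*√154) = 1196356*(I*√154)/131 = 1196356*I*√154/131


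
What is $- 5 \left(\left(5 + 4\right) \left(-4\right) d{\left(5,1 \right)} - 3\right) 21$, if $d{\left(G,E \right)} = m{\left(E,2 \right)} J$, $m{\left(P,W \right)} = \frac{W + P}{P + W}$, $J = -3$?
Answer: $-11025$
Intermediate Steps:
$m{\left(P,W \right)} = 1$ ($m{\left(P,W \right)} = \frac{P + W}{P + W} = 1$)
$d{\left(G,E \right)} = -3$ ($d{\left(G,E \right)} = 1 \left(-3\right) = -3$)
$- 5 \left(\left(5 + 4\right) \left(-4\right) d{\left(5,1 \right)} - 3\right) 21 = - 5 \left(\left(5 + 4\right) \left(-4\right) \left(-3\right) - 3\right) 21 = - 5 \left(9 \left(-4\right) \left(-3\right) - 3\right) 21 = - 5 \left(\left(-36\right) \left(-3\right) - 3\right) 21 = - 5 \left(108 - 3\right) 21 = \left(-5\right) 105 \cdot 21 = \left(-525\right) 21 = -11025$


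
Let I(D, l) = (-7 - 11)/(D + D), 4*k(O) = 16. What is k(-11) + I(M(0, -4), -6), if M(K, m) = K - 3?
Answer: 7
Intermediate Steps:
k(O) = 4 (k(O) = (¼)*16 = 4)
M(K, m) = -3 + K
I(D, l) = -9/D (I(D, l) = -18*1/(2*D) = -9/D)
k(-11) + I(M(0, -4), -6) = 4 - 9/(-3 + 0) = 4 - 9/(-3) = 4 - 9*(-⅓) = 4 + 3 = 7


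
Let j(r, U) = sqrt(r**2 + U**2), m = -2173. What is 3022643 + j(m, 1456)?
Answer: 3022643 + sqrt(6841865) ≈ 3.0253e+6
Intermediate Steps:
j(r, U) = sqrt(U**2 + r**2)
3022643 + j(m, 1456) = 3022643 + sqrt(1456**2 + (-2173)**2) = 3022643 + sqrt(2119936 + 4721929) = 3022643 + sqrt(6841865)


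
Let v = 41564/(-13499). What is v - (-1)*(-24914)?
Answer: -336355650/13499 ≈ -24917.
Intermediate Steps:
v = -41564/13499 (v = 41564*(-1/13499) = -41564/13499 ≈ -3.0790)
v - (-1)*(-24914) = -41564/13499 - (-1)*(-24914) = -41564/13499 - 1*24914 = -41564/13499 - 24914 = -336355650/13499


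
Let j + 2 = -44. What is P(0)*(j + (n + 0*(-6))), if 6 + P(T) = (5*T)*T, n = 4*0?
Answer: 276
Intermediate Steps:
n = 0
j = -46 (j = -2 - 44 = -46)
P(T) = -6 + 5*T² (P(T) = -6 + (5*T)*T = -6 + 5*T²)
P(0)*(j + (n + 0*(-6))) = (-6 + 5*0²)*(-46 + (0 + 0*(-6))) = (-6 + 5*0)*(-46 + (0 + 0)) = (-6 + 0)*(-46 + 0) = -6*(-46) = 276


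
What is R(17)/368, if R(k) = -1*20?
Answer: -5/92 ≈ -0.054348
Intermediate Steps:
R(k) = -20
R(17)/368 = -20/368 = -20*1/368 = -5/92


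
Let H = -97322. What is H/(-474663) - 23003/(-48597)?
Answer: 1738692247/2563021979 ≈ 0.67838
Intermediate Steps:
H/(-474663) - 23003/(-48597) = -97322/(-474663) - 23003/(-48597) = -97322*(-1/474663) - 23003*(-1/48597) = 97322/474663 + 23003/48597 = 1738692247/2563021979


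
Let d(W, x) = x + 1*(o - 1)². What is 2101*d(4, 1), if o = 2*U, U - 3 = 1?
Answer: 105050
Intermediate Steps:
U = 4 (U = 3 + 1 = 4)
o = 8 (o = 2*4 = 8)
d(W, x) = 49 + x (d(W, x) = x + 1*(8 - 1)² = x + 1*7² = x + 1*49 = x + 49 = 49 + x)
2101*d(4, 1) = 2101*(49 + 1) = 2101*50 = 105050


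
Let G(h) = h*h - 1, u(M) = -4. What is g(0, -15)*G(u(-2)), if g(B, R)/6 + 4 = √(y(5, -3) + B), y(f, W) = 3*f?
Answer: -360 + 90*√15 ≈ -11.432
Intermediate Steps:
g(B, R) = -24 + 6*√(15 + B) (g(B, R) = -24 + 6*√(3*5 + B) = -24 + 6*√(15 + B))
G(h) = -1 + h² (G(h) = h² - 1 = -1 + h²)
g(0, -15)*G(u(-2)) = (-24 + 6*√(15 + 0))*(-1 + (-4)²) = (-24 + 6*√15)*(-1 + 16) = (-24 + 6*√15)*15 = -360 + 90*√15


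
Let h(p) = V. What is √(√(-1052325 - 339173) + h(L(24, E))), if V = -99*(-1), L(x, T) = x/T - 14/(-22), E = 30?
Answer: √(99 + I*√1391498) ≈ 25.326 + 23.289*I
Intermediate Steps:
L(x, T) = 7/11 + x/T (L(x, T) = x/T - 14*(-1/22) = x/T + 7/11 = 7/11 + x/T)
V = 99
h(p) = 99
√(√(-1052325 - 339173) + h(L(24, E))) = √(√(-1052325 - 339173) + 99) = √(√(-1391498) + 99) = √(I*√1391498 + 99) = √(99 + I*√1391498)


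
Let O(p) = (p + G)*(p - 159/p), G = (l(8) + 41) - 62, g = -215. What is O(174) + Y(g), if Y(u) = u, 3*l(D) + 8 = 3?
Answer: 2260148/87 ≈ 25979.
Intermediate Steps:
l(D) = -5/3 (l(D) = -8/3 + (⅓)*3 = -8/3 + 1 = -5/3)
G = -68/3 (G = (-5/3 + 41) - 62 = 118/3 - 62 = -68/3 ≈ -22.667)
O(p) = (-68/3 + p)*(p - 159/p) (O(p) = (p - 68/3)*(p - 159/p) = (-68/3 + p)*(p - 159/p))
O(174) + Y(g) = (-159 + 174² + 3604/174 - 68/3*174) - 215 = (-159 + 30276 + 3604*(1/174) - 3944) - 215 = (-159 + 30276 + 1802/87 - 3944) - 215 = 2278853/87 - 215 = 2260148/87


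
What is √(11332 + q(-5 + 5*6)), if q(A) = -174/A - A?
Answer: 3*√31389/5 ≈ 106.30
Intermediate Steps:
q(A) = -A - 174/A
√(11332 + q(-5 + 5*6)) = √(11332 + (-(-5 + 5*6) - 174/(-5 + 5*6))) = √(11332 + (-(-5 + 30) - 174/(-5 + 30))) = √(11332 + (-1*25 - 174/25)) = √(11332 + (-25 - 174*1/25)) = √(11332 + (-25 - 174/25)) = √(11332 - 799/25) = √(282501/25) = 3*√31389/5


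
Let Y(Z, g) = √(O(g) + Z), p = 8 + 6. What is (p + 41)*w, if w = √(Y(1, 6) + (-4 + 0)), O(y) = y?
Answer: 55*√(-4 + √7) ≈ 64.005*I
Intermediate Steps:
p = 14
Y(Z, g) = √(Z + g) (Y(Z, g) = √(g + Z) = √(Z + g))
w = √(-4 + √7) (w = √(√(1 + 6) + (-4 + 0)) = √(√7 - 4) = √(-4 + √7) ≈ 1.1637*I)
(p + 41)*w = (14 + 41)*√(-4 + √7) = 55*√(-4 + √7)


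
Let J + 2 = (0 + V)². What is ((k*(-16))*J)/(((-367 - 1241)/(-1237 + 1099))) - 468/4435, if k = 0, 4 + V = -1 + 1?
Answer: -468/4435 ≈ -0.10552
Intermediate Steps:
V = -4 (V = -4 + (-1 + 1) = -4 + 0 = -4)
J = 14 (J = -2 + (0 - 4)² = -2 + (-4)² = -2 + 16 = 14)
((k*(-16))*J)/(((-367 - 1241)/(-1237 + 1099))) - 468/4435 = ((0*(-16))*14)/(((-367 - 1241)/(-1237 + 1099))) - 468/4435 = (0*14)/((-1608/(-138))) - 468*1/4435 = 0/((-1608*(-1/138))) - 468/4435 = 0/(268/23) - 468/4435 = 0*(23/268) - 468/4435 = 0 - 468/4435 = -468/4435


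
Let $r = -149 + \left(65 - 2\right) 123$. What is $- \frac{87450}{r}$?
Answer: $- \frac{1749}{152} \approx -11.507$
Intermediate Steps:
$r = 7600$ ($r = -149 + \left(65 - 2\right) 123 = -149 + 63 \cdot 123 = -149 + 7749 = 7600$)
$- \frac{87450}{r} = - \frac{87450}{7600} = \left(-87450\right) \frac{1}{7600} = - \frac{1749}{152}$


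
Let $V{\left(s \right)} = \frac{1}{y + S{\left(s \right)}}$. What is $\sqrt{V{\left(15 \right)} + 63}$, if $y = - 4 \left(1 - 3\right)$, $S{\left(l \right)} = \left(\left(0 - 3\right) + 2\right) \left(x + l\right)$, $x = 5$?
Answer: $\frac{\sqrt{2265}}{6} \approx 7.932$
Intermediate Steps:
$S{\left(l \right)} = -5 - l$ ($S{\left(l \right)} = \left(\left(0 - 3\right) + 2\right) \left(5 + l\right) = \left(-3 + 2\right) \left(5 + l\right) = - (5 + l) = -5 - l$)
$y = 8$ ($y = \left(-4\right) \left(-2\right) = 8$)
$V{\left(s \right)} = \frac{1}{3 - s}$ ($V{\left(s \right)} = \frac{1}{8 - \left(5 + s\right)} = \frac{1}{3 - s}$)
$\sqrt{V{\left(15 \right)} + 63} = \sqrt{- \frac{1}{-3 + 15} + 63} = \sqrt{- \frac{1}{12} + 63} = \sqrt{\frac{755}{12}} = \frac{\sqrt{2265}}{6}$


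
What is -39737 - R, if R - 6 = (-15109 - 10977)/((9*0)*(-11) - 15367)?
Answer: -610756767/15367 ≈ -39745.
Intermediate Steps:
R = 118288/15367 (R = 6 + (-15109 - 10977)/((9*0)*(-11) - 15367) = 6 - 26086/(0*(-11) - 15367) = 6 - 26086/(0 - 15367) = 6 - 26086/(-15367) = 6 - 26086*(-1/15367) = 6 + 26086/15367 = 118288/15367 ≈ 7.6975)
-39737 - R = -39737 - 1*118288/15367 = -39737 - 118288/15367 = -610756767/15367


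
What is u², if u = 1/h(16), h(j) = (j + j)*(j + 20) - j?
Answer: 1/1290496 ≈ 7.7490e-7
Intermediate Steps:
h(j) = -j + 2*j*(20 + j) (h(j) = (2*j)*(20 + j) - j = 2*j*(20 + j) - j = -j + 2*j*(20 + j))
u = 1/1136 (u = 1/(16*(39 + 2*16)) = 1/(16*(39 + 32)) = 1/(16*71) = 1/1136 ≈ 0.00088028)
u² = (1/1136)² = 1/1290496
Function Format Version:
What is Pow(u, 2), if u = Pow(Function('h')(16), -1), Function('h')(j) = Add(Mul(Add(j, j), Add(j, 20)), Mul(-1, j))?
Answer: Rational(1, 1290496) ≈ 7.7490e-7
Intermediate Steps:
Function('h')(j) = Add(Mul(-1, j), Mul(2, j, Add(20, j))) (Function('h')(j) = Add(Mul(Mul(2, j), Add(20, j)), Mul(-1, j)) = Add(Mul(2, j, Add(20, j)), Mul(-1, j)) = Add(Mul(-1, j), Mul(2, j, Add(20, j))))
u = Rational(1, 1136) (u = Pow(Mul(16, Add(39, Mul(2, 16))), -1) = Pow(Mul(16, Add(39, 32)), -1) = Pow(Mul(16, 71), -1) = Pow(1136, -1) = Rational(1, 1136) ≈ 0.00088028)
Pow(u, 2) = Pow(Rational(1, 1136), 2) = Rational(1, 1290496)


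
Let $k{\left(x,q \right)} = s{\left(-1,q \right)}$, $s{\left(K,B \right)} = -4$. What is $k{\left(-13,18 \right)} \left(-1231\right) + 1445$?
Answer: $6369$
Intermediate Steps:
$k{\left(x,q \right)} = -4$
$k{\left(-13,18 \right)} \left(-1231\right) + 1445 = \left(-4\right) \left(-1231\right) + 1445 = 4924 + 1445 = 6369$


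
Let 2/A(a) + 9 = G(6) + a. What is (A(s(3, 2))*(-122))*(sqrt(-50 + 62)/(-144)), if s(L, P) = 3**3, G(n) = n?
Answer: 61*sqrt(3)/432 ≈ 0.24457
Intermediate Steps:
s(L, P) = 27
A(a) = 2/(-3 + a) (A(a) = 2/(-9 + (6 + a)) = 2/(-3 + a))
(A(s(3, 2))*(-122))*(sqrt(-50 + 62)/(-144)) = ((2/(-3 + 27))*(-122))*(sqrt(-50 + 62)/(-144)) = ((2/24)*(-122))*(sqrt(12)*(-1/144)) = ((2*(1/24))*(-122))*((2*sqrt(3))*(-1/144)) = ((1/12)*(-122))*(-sqrt(3)/72) = -(-61)*sqrt(3)/432 = 61*sqrt(3)/432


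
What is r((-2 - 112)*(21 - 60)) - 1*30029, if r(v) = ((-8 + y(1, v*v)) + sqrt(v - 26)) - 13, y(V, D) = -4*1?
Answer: -30054 + 2*sqrt(1105) ≈ -29988.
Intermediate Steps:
y(V, D) = -4
r(v) = -25 + sqrt(-26 + v) (r(v) = ((-8 - 4) + sqrt(v - 26)) - 13 = (-12 + sqrt(-26 + v)) - 13 = -25 + sqrt(-26 + v))
r((-2 - 112)*(21 - 60)) - 1*30029 = (-25 + sqrt(-26 + (-2 - 112)*(21 - 60))) - 1*30029 = (-25 + sqrt(-26 - 114*(-39))) - 30029 = (-25 + sqrt(-26 + 4446)) - 30029 = (-25 + sqrt(4420)) - 30029 = (-25 + 2*sqrt(1105)) - 30029 = -30054 + 2*sqrt(1105)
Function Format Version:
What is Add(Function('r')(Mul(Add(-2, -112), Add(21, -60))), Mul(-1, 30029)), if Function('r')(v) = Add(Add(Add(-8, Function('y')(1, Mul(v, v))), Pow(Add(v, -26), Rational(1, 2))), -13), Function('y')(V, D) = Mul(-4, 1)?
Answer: Add(-30054, Mul(2, Pow(1105, Rational(1, 2)))) ≈ -29988.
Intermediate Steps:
Function('y')(V, D) = -4
Function('r')(v) = Add(-25, Pow(Add(-26, v), Rational(1, 2))) (Function('r')(v) = Add(Add(Add(-8, -4), Pow(Add(v, -26), Rational(1, 2))), -13) = Add(Add(-12, Pow(Add(-26, v), Rational(1, 2))), -13) = Add(-25, Pow(Add(-26, v), Rational(1, 2))))
Add(Function('r')(Mul(Add(-2, -112), Add(21, -60))), Mul(-1, 30029)) = Add(Add(-25, Pow(Add(-26, Mul(Add(-2, -112), Add(21, -60))), Rational(1, 2))), Mul(-1, 30029)) = Add(Add(-25, Pow(Add(-26, Mul(-114, -39)), Rational(1, 2))), -30029) = Add(Add(-25, Pow(Add(-26, 4446), Rational(1, 2))), -30029) = Add(Add(-25, Pow(4420, Rational(1, 2))), -30029) = Add(Add(-25, Mul(2, Pow(1105, Rational(1, 2)))), -30029) = Add(-30054, Mul(2, Pow(1105, Rational(1, 2))))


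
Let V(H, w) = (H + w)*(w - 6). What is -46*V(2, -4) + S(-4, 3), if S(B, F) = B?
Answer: -924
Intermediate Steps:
V(H, w) = (-6 + w)*(H + w) (V(H, w) = (H + w)*(-6 + w) = (-6 + w)*(H + w))
-46*V(2, -4) + S(-4, 3) = -46*((-4)**2 - 6*2 - 6*(-4) + 2*(-4)) - 4 = -46*(16 - 12 + 24 - 8) - 4 = -46*20 - 4 = -920 - 4 = -924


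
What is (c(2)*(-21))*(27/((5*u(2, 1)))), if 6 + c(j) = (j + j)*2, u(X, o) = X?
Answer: -567/5 ≈ -113.40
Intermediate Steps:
c(j) = -6 + 4*j (c(j) = -6 + (j + j)*2 = -6 + (2*j)*2 = -6 + 4*j)
(c(2)*(-21))*(27/((5*u(2, 1)))) = ((-6 + 4*2)*(-21))*(27/((5*2))) = ((-6 + 8)*(-21))*(27/10) = (2*(-21))*(27*(⅒)) = -42*27/10 = -567/5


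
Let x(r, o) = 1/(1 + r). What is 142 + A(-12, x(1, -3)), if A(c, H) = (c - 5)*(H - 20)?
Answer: 947/2 ≈ 473.50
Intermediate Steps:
A(c, H) = (-20 + H)*(-5 + c) (A(c, H) = (-5 + c)*(-20 + H) = (-20 + H)*(-5 + c))
142 + A(-12, x(1, -3)) = 142 + (100 - 20*(-12) - 5/(1 + 1) - 12/(1 + 1)) = 142 + (100 + 240 - 5/2 - 12/2) = 142 + (100 + 240 - 5*½ + (½)*(-12)) = 142 + (100 + 240 - 5/2 - 6) = 142 + 663/2 = 947/2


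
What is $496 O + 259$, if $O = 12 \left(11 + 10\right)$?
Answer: $125251$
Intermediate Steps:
$O = 252$ ($O = 12 \cdot 21 = 252$)
$496 O + 259 = 496 \cdot 252 + 259 = 124992 + 259 = 125251$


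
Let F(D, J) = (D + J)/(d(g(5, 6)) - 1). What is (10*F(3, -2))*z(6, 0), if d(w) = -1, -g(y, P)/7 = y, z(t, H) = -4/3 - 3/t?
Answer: 55/6 ≈ 9.1667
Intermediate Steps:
z(t, H) = -4/3 - 3/t (z(t, H) = -4*⅓ - 3/t = -4/3 - 3/t)
g(y, P) = -7*y
F(D, J) = -D/2 - J/2 (F(D, J) = (D + J)/(-1 - 1) = (D + J)/(-2) = (D + J)*(-½) = -D/2 - J/2)
(10*F(3, -2))*z(6, 0) = (10*(-½*3 - ½*(-2)))*(-4/3 - 3/6) = (10*(-3/2 + 1))*(-4/3 - 3*⅙) = (10*(-½))*(-4/3 - ½) = -5*(-11/6) = 55/6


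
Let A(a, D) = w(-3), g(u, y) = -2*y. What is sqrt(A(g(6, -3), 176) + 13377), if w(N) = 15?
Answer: 12*sqrt(93) ≈ 115.72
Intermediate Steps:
A(a, D) = 15
sqrt(A(g(6, -3), 176) + 13377) = sqrt(15 + 13377) = sqrt(13392) = 12*sqrt(93)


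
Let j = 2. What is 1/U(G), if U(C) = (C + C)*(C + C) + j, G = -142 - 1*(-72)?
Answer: 1/19602 ≈ 5.1015e-5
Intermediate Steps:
G = -70 (G = -142 + 72 = -70)
U(C) = 2 + 4*C**2 (U(C) = (C + C)*(C + C) + 2 = (2*C)*(2*C) + 2 = 4*C**2 + 2 = 2 + 4*C**2)
1/U(G) = 1/(2 + 4*(-70)**2) = 1/(2 + 4*4900) = 1/(2 + 19600) = 1/19602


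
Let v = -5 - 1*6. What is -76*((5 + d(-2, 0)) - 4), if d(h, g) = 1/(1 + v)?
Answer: -342/5 ≈ -68.400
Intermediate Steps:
v = -11 (v = -5 - 6 = -11)
d(h, g) = -⅒ (d(h, g) = 1/(1 - 11) = 1/(-10) = -⅒)
-76*((5 + d(-2, 0)) - 4) = -76*((5 - ⅒) - 4) = -76*(49/10 - 4) = -76*9/10 = -342/5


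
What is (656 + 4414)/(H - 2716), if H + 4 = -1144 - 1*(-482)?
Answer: -2535/1691 ≈ -1.4991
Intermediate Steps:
H = -666 (H = -4 + (-1144 - 1*(-482)) = -4 + (-1144 + 482) = -4 - 662 = -666)
(656 + 4414)/(H - 2716) = (656 + 4414)/(-666 - 2716) = 5070/(-3382) = 5070*(-1/3382) = -2535/1691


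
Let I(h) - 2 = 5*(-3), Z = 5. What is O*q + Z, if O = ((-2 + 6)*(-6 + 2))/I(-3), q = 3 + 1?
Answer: 129/13 ≈ 9.9231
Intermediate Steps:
q = 4
I(h) = -13 (I(h) = 2 + 5*(-3) = 2 - 15 = -13)
O = 16/13 (O = ((-2 + 6)*(-6 + 2))/(-13) = (4*(-4))*(-1/13) = -16*(-1/13) = 16/13 ≈ 1.2308)
O*q + Z = (16/13)*4 + 5 = 64/13 + 5 = 129/13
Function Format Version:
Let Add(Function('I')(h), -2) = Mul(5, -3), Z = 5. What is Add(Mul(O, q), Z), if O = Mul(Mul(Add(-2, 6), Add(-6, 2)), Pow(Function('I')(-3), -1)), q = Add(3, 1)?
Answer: Rational(129, 13) ≈ 9.9231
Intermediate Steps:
q = 4
Function('I')(h) = -13 (Function('I')(h) = Add(2, Mul(5, -3)) = Add(2, -15) = -13)
O = Rational(16, 13) (O = Mul(Mul(Add(-2, 6), Add(-6, 2)), Pow(-13, -1)) = Mul(Mul(4, -4), Rational(-1, 13)) = Mul(-16, Rational(-1, 13)) = Rational(16, 13) ≈ 1.2308)
Add(Mul(O, q), Z) = Add(Mul(Rational(16, 13), 4), 5) = Add(Rational(64, 13), 5) = Rational(129, 13)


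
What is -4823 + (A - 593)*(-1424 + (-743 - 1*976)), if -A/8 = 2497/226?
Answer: 241456572/113 ≈ 2.1368e+6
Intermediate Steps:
A = -9988/113 (A = -19976/226 = -8*2497/226 = -9988/113 ≈ -88.389)
-4823 + (A - 593)*(-1424 + (-743 - 1*976)) = -4823 + (-9988/113 - 593)*(-1424 + (-743 - 1*976)) = -4823 - 76997*(-1424 + (-743 - 976))/113 = -4823 - 76997*(-1424 - 1719)/113 = -4823 - 76997/113*(-3143) = -4823 + 242001571/113 = 241456572/113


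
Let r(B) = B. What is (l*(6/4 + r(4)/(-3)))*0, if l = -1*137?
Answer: 0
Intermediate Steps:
l = -137
(l*(6/4 + r(4)/(-3)))*0 = -137*(6/4 + 4/(-3))*0 = -137*(6*(¼) + 4*(-⅓))*0 = -137*(3/2 - 4/3)*0 = -137*⅙*0 = -137/6*0 = 0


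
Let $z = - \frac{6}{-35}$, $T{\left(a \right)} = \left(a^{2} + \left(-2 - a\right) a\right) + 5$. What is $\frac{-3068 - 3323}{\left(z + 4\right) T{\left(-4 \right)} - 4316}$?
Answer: $\frac{223685}{149162} \approx 1.4996$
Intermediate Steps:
$T{\left(a \right)} = 5 + a^{2} + a \left(-2 - a\right)$ ($T{\left(a \right)} = \left(a^{2} + a \left(-2 - a\right)\right) + 5 = 5 + a^{2} + a \left(-2 - a\right)$)
$z = \frac{6}{35}$ ($z = \left(-6\right) \left(- \frac{1}{35}\right) = \frac{6}{35} \approx 0.17143$)
$\frac{-3068 - 3323}{\left(z + 4\right) T{\left(-4 \right)} - 4316} = \frac{-3068 - 3323}{\left(\frac{6}{35} + 4\right) \left(5 - -8\right) - 4316} = - \frac{6391}{\frac{146 \left(5 + 8\right)}{35} - 4316} = - \frac{6391}{\frac{146}{35} \cdot 13 - 4316} = - \frac{6391}{\frac{1898}{35} - 4316} = - \frac{6391}{- \frac{149162}{35}} = \left(-6391\right) \left(- \frac{35}{149162}\right) = \frac{223685}{149162}$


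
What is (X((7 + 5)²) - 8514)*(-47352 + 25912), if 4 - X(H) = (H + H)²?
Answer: 1960773760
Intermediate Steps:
X(H) = 4 - 4*H² (X(H) = 4 - (H + H)² = 4 - (2*H)² = 4 - 4*H²)
(X((7 + 5)²) - 8514)*(-47352 + 25912) = ((4 - 4*(7 + 5)⁴) - 8514)*(-47352 + 25912) = ((4 - 4*(12²)²) - 8514)*(-21440) = ((4 - 4*144²) - 8514)*(-21440) = ((4 - 4*20736) - 8514)*(-21440) = ((4 - 82944) - 8514)*(-21440) = (-82940 - 8514)*(-21440) = -91454*(-21440) = 1960773760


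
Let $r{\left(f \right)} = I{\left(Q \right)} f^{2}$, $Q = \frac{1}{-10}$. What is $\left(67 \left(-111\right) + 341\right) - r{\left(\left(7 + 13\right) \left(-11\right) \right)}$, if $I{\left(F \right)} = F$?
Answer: $-2256$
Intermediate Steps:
$Q = - \frac{1}{10} \approx -0.1$
$r{\left(f \right)} = - \frac{f^{2}}{10}$
$\left(67 \left(-111\right) + 341\right) - r{\left(\left(7 + 13\right) \left(-11\right) \right)} = \left(67 \left(-111\right) + 341\right) - - \frac{\left(\left(7 + 13\right) \left(-11\right)\right)^{2}}{10} = \left(-7437 + 341\right) - - \frac{\left(20 \left(-11\right)\right)^{2}}{10} = -7096 - - \frac{\left(-220\right)^{2}}{10} = -7096 - \left(- \frac{1}{10}\right) 48400 = -7096 - -4840 = -7096 + 4840 = -2256$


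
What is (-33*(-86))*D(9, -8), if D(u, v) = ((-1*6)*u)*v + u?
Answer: 1251558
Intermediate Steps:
D(u, v) = u - 6*u*v (D(u, v) = (-6*u)*v + u = -6*u*v + u = u - 6*u*v)
(-33*(-86))*D(9, -8) = (-33*(-86))*(9*(1 - 6*(-8))) = 2838*(9*(1 + 48)) = 2838*(9*49) = 2838*441 = 1251558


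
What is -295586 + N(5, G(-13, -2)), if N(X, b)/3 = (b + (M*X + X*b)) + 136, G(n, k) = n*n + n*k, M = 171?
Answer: -289103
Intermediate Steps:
G(n, k) = n² + k*n
N(X, b) = 408 + 3*b + 513*X + 3*X*b (N(X, b) = 3*((b + (171*X + X*b)) + 136) = 3*((b + 171*X + X*b) + 136) = 3*(136 + b + 171*X + X*b) = 408 + 3*b + 513*X + 3*X*b)
-295586 + N(5, G(-13, -2)) = -295586 + (408 + 3*(-13*(-2 - 13)) + 513*5 + 3*5*(-13*(-2 - 13))) = -295586 + (408 + 3*(-13*(-15)) + 2565 + 3*5*(-13*(-15))) = -295586 + (408 + 3*195 + 2565 + 3*5*195) = -295586 + (408 + 585 + 2565 + 2925) = -295586 + 6483 = -289103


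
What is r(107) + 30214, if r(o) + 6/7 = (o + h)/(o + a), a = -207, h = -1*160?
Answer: 21149571/700 ≈ 30214.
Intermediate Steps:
h = -160
r(o) = -6/7 + (-160 + o)/(-207 + o) (r(o) = -6/7 + (o - 160)/(o - 207) = -6/7 + (-160 + o)/(-207 + o))
r(107) + 30214 = (122 + 107)/(7*(-207 + 107)) + 30214 = (⅐)*229/(-100) + 30214 = (⅐)*(-1/100)*229 + 30214 = -229/700 + 30214 = 21149571/700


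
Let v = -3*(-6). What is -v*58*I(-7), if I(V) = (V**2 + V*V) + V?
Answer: -95004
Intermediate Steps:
I(V) = V + 2*V**2 (I(V) = (V**2 + V**2) + V = 2*V**2 + V = V + 2*V**2)
v = 18
-v*58*I(-7) = -18*58*(-7*(1 + 2*(-7))) = -1044*(-7*(1 - 14)) = -1044*(-7*(-13)) = -1044*91 = -1*95004 = -95004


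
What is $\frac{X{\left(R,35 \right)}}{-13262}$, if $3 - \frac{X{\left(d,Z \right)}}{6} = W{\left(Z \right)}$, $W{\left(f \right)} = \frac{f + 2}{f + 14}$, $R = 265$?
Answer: $- \frac{330}{324919} \approx -0.0010156$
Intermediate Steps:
$W{\left(f \right)} = \frac{2 + f}{14 + f}$
$X{\left(d,Z \right)} = 18 - \frac{6 \left(2 + Z\right)}{14 + Z}$ ($X{\left(d,Z \right)} = 18 - 6 \frac{2 + Z}{14 + Z} = 18 - \frac{6 \left(2 + Z\right)}{14 + Z}$)
$\frac{X{\left(R,35 \right)}}{-13262} = \frac{12 \frac{1}{14 + 35} \left(20 + 35\right)}{-13262} = 12 \cdot \frac{1}{49} \cdot 55 \left(- \frac{1}{13262}\right) = \frac{660}{49} \left(- \frac{1}{13262}\right) = - \frac{330}{324919}$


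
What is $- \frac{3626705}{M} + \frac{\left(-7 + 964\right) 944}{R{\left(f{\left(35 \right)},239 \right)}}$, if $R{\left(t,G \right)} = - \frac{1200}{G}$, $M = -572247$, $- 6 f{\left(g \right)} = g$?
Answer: $- \frac{2574001660468}{14306175} \approx -1.7992 \cdot 10^{5}$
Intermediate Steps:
$f{\left(g \right)} = - \frac{g}{6}$
$- \frac{3626705}{M} + \frac{\left(-7 + 964\right) 944}{R{\left(f{\left(35 \right)},239 \right)}} = - \frac{3626705}{-572247} + \frac{\left(-7 + 964\right) 944}{\left(-1200\right) \frac{1}{239}} = \left(-3626705\right) \left(- \frac{1}{572247}\right) + \frac{957 \cdot 944}{\left(-1200\right) \frac{1}{239}} = \frac{3626705}{572247} + \frac{903408}{- \frac{1200}{239}} = \frac{3626705}{572247} + 903408 \left(- \frac{239}{1200}\right) = \frac{3626705}{572247} - \frac{4498219}{25} = - \frac{2574001660468}{14306175}$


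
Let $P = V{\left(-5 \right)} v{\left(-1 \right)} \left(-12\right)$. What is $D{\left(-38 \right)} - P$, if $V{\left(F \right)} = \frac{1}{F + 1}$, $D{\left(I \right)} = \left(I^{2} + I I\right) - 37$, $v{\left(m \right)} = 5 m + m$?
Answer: $2869$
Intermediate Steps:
$v{\left(m \right)} = 6 m$
$D{\left(I \right)} = -37 + 2 I^{2}$ ($D{\left(I \right)} = \left(I^{2} + I^{2}\right) - 37 = 2 I^{2} - 37 = -37 + 2 I^{2}$)
$V{\left(F \right)} = \frac{1}{1 + F}$
$P = -18$ ($P = \frac{6 \left(-1\right)}{1 - 5} \left(-12\right) = \frac{1}{-4} \left(-6\right) \left(-12\right) = \left(- \frac{1}{4}\right) \left(-6\right) \left(-12\right) = \frac{3}{2} \left(-12\right) = -18$)
$D{\left(-38 \right)} - P = \left(-37 + 2 \left(-38\right)^{2}\right) - -18 = \left(-37 + 2 \cdot 1444\right) + 18 = \left(-37 + 2888\right) + 18 = 2851 + 18 = 2869$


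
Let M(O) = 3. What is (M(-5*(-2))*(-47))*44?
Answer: -6204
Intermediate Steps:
(M(-5*(-2))*(-47))*44 = (3*(-47))*44 = -141*44 = -6204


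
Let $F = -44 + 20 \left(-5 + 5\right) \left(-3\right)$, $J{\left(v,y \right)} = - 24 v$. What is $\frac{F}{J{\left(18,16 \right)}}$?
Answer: $\frac{11}{108} \approx 0.10185$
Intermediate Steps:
$F = -44$ ($F = -44 + 20 \cdot 0 \left(-3\right) = -44 + 20 \cdot 0 = -44 + 0 = -44$)
$\frac{F}{J{\left(18,16 \right)}} = - \frac{44}{\left(-24\right) 18} = - \frac{44}{-432} = \left(-44\right) \left(- \frac{1}{432}\right) = \frac{11}{108}$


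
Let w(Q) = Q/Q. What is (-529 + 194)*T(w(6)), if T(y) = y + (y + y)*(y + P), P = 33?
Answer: -23115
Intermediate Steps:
w(Q) = 1
T(y) = y + 2*y*(33 + y) (T(y) = y + (y + y)*(y + 33) = y + (2*y)*(33 + y) = y + 2*y*(33 + y))
(-529 + 194)*T(w(6)) = (-529 + 194)*(1*(67 + 2*1)) = -335*(67 + 2) = -335*69 = -23115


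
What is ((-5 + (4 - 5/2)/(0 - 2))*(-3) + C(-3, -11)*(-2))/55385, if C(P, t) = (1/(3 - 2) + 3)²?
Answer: -59/221540 ≈ -0.00026632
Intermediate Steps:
C(P, t) = 16 (C(P, t) = (1/1 + 3)² = (1 + 3)² = 4² = 16)
((-5 + (4 - 5/2)/(0 - 2))*(-3) + C(-3, -11)*(-2))/55385 = ((-5 + (4 - 5/2)/(0 - 2))*(-3) + 16*(-2))/55385 = ((-5 + (4 - 5*½)/(-2))*(-3) - 32)*(1/55385) = ((-5 + (4 - 5/2)*(-½))*(-3) - 32)*(1/55385) = ((-5 + (3/2)*(-½))*(-3) - 32)*(1/55385) = ((-5 - ¾)*(-3) - 32)*(1/55385) = (-23/4*(-3) - 32)*(1/55385) = (69/4 - 32)*(1/55385) = -59/4*1/55385 = -59/221540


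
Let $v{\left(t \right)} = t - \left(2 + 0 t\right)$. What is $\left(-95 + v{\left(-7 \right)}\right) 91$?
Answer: $-9464$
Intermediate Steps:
$v{\left(t \right)} = -2 + t$ ($v{\left(t \right)} = t + \left(-2 + 0\right) = t - 2 = -2 + t$)
$\left(-95 + v{\left(-7 \right)}\right) 91 = \left(-95 - 9\right) 91 = \left(-104\right) 91 = -9464$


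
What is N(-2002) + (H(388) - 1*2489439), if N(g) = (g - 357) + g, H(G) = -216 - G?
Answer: -2494404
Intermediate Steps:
N(g) = -357 + 2*g (N(g) = (-357 + g) + g = -357 + 2*g)
N(-2002) + (H(388) - 1*2489439) = (-357 + 2*(-2002)) + ((-216 - 1*388) - 1*2489439) = (-357 - 4004) + ((-216 - 388) - 2489439) = -4361 + (-604 - 2489439) = -4361 - 2490043 = -2494404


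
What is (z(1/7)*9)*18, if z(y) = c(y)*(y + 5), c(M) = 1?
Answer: 5832/7 ≈ 833.14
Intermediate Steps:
z(y) = 5 + y (z(y) = 1*(y + 5) = 1*(5 + y) = 5 + y)
(z(1/7)*9)*18 = ((5 + 1/7)*9)*18 = ((5 + ⅐)*9)*18 = ((36/7)*9)*18 = (324/7)*18 = 5832/7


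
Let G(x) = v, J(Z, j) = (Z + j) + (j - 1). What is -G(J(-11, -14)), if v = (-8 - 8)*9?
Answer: 144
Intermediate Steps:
J(Z, j) = -1 + Z + 2*j (J(Z, j) = (Z + j) + (-1 + j) = -1 + Z + 2*j)
v = -144 (v = -16*9 = -144)
G(x) = -144
-G(J(-11, -14)) = -1*(-144) = 144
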